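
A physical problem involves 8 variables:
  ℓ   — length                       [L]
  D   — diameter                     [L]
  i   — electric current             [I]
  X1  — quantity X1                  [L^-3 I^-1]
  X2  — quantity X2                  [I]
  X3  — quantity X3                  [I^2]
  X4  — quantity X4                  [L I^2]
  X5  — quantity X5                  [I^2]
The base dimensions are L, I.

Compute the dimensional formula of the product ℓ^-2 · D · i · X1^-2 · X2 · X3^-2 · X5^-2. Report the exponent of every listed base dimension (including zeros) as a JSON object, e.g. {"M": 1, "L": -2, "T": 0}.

Write exponents as rows L,I / cols ℓ,D,i,X1,X2,X3,X4,X5:
  L: [ 1  1  0 -3  0  0  1  0]
  I: [ 0  0  1 -1  1  2  2  2]
  [L]: (-2)·1+(1)·1+(1)·0+(-2)·-3+(1)·0+(-2)·0+(-2)·0 = 5
  [I]: (-2)·0+(1)·0+(1)·1+(-2)·-1+(1)·1+(-2)·2+(-2)·2 = -4
⇒ L^5 I^-4

{"L": 5, "I": -4}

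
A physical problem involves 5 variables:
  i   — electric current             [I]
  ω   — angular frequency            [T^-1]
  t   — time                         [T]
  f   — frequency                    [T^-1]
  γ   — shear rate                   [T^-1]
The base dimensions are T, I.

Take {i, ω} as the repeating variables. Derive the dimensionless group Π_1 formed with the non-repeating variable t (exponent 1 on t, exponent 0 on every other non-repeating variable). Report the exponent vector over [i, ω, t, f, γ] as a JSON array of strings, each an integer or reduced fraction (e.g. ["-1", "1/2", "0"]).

["0", "1", "1", "0", "0"]

Write exponents as rows T,I / cols i,ω,t,f,γ:
  T: [ 0 -1  1 -1 -1]
  I: [ 1  0  0  0  0]
RREF → pivots at {i,ω} ⇒ r = 2
Repeat: i,ω; free: t,f,γ
RREF:
  r0: [   1    0    0    0    0]
  r1: [   0    1   -1    1    1]
Fix exponent of t at 1, f at 0, γ at 0; solve each RREF row for its pivot's exponent:
  r0: exp(i) + (0)·1 = 0 ⇒ exp(i) = 0
  r1: exp(ω) + (-1)·1 = 0 ⇒ exp(ω) = 1
Π_1 = ω · t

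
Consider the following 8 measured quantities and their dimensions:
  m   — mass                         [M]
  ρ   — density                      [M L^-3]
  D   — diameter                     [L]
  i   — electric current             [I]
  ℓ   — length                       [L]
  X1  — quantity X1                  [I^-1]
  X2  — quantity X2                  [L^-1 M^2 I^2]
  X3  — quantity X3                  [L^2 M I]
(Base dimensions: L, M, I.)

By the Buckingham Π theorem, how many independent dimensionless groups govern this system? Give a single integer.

Dimensional matrix (L×M×I by m×ρ×D×i×ℓ×X1×X2×X3):
  L: [ 0 -3  1  0  1  0 -1  2]
  M: [ 1  1  0  0  0  0  2  1]
  I: [ 0  0  0  1  0 -1  2  1]
RREF → pivots at {m,ρ,i} ⇒ r = 3
8 vars − rank 3 = 5 Π groups

5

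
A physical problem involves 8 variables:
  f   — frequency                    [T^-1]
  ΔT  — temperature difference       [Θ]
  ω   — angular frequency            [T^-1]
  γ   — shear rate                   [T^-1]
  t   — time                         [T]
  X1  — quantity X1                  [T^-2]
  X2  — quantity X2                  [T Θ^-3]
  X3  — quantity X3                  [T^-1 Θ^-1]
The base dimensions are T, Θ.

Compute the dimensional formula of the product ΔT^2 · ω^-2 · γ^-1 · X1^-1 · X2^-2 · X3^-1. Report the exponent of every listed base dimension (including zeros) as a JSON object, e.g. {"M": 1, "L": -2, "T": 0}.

Dimensional matrix (T×Θ by f×ΔT×ω×γ×t×X1×X2×X3):
  T: [-1  0 -1 -1  1 -2  1 -1]
  Θ: [ 0  1  0  0  0  0 -3 -1]
  [T]: (2)·0+(-2)·-1+(-1)·-1+(-1)·-2+(-2)·1+(-1)·-1 = 4
  [Θ]: (2)·1+(-2)·0+(-1)·0+(-1)·0+(-2)·-3+(-1)·-1 = 9
⇒ T^4 Θ^9

{"T": 4, "Θ": 9}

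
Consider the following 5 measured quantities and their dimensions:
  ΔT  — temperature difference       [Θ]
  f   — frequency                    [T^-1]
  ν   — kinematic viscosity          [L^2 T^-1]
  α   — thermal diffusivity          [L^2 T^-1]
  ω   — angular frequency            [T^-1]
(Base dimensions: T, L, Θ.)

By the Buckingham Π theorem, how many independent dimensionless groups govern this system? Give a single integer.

2

Write exponents as rows T,L,Θ / cols ΔT,f,ν,α,ω:
  T: [ 0 -1 -1 -1 -1]
  L: [ 0  0  2  2  0]
  Θ: [ 1  0  0  0  0]
Echelon form has 3 nonzero rows (pivots: ΔT,f,ν)
n=5, r=3 ⇒ 2 dimensionless groups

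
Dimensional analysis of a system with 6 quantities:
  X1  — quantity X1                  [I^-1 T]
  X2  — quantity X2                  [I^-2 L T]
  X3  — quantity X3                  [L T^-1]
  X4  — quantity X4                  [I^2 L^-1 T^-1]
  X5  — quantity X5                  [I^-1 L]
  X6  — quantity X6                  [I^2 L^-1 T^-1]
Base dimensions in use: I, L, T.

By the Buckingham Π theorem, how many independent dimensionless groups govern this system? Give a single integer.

4

Write exponents as rows I,L,T / cols X1,X2,X3,X4,X5,X6:
  I: [-1 -2  0  2 -1  2]
  L: [ 0  1  1 -1  1 -1]
  T: [ 1  1 -1 -1  0 -1]
RREF → pivots at {X1,X2} ⇒ r = 2
n=6, r=2 ⇒ 4 dimensionless groups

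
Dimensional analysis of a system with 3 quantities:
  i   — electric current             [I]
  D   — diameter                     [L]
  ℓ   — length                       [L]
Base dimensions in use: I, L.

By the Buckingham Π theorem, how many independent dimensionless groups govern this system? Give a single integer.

Write exponents as rows I,L / cols i,D,ℓ:
  I: [ 1  0  0]
  L: [ 0  1  1]
Row reduction gives pivot columns i,D; rank = 2
n=3, r=2 ⇒ 1 dimensionless group

1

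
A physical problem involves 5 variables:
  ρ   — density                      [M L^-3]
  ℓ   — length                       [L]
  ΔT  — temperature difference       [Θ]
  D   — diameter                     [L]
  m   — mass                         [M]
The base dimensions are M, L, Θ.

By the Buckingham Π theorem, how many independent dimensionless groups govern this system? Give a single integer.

2

Write exponents as rows M,L,Θ / cols ρ,ℓ,ΔT,D,m:
  M: [ 1  0  0  0  1]
  L: [-3  1  0  1  0]
  Θ: [ 0  0  1  0  0]
Row reduction gives pivot columns ρ,ℓ,ΔT; rank = 3
5 vars − rank 3 = 2 Π groups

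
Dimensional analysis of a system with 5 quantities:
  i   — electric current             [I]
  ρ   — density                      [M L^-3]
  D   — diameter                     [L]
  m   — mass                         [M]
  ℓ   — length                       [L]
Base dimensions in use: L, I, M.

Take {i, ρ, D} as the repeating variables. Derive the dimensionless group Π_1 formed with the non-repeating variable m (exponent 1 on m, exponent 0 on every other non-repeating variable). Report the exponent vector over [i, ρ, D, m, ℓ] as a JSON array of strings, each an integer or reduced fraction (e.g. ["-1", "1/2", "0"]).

Write exponents as rows L,I,M / cols i,ρ,D,m,ℓ:
  L: [ 0 -3  1  0  1]
  I: [ 1  0  0  0  0]
  M: [ 0  1  0  1  0]
RREF → pivots at {i,ρ,D} ⇒ r = 3
Pivot set = {i,ρ,D}, free = {m,ℓ}
RREF:
  r0: [   1    0    0    0    0]
  r1: [   0    1    0    1    0]
  r2: [   0    0    1    3    1]
Fix exponent of m at 1, ℓ at 0; solve each RREF row for its pivot's exponent:
  r0: exp(i) + (0)·1 = 0 ⇒ exp(i) = 0
  r1: exp(ρ) + (1)·1 = 0 ⇒ exp(ρ) = -1
  r2: exp(D) + (3)·1 = 0 ⇒ exp(D) = -3
Π_1 = ρ^-1 · D^-3 · m

["0", "-1", "-3", "1", "0"]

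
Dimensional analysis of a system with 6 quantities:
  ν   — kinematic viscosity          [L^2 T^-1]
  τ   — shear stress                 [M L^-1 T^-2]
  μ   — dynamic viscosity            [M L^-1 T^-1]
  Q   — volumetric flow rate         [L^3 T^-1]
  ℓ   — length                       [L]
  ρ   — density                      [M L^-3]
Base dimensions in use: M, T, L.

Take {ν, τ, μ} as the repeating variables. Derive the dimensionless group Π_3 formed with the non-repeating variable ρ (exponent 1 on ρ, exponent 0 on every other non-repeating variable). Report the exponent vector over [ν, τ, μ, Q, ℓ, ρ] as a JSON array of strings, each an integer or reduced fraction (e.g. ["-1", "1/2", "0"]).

["1", "0", "-1", "0", "0", "1"]

Dimensional matrix (M×T×L by ν×τ×μ×Q×ℓ×ρ):
  M: [ 0  1  1  0  0  1]
  T: [-1 -2 -1 -1  0  0]
  L: [ 2 -1 -1  3  1 -3]
Echelon form has 3 nonzero rows (pivots: ν,τ,μ)
Pivot set = {ν,τ,μ}, free = {Q,ℓ,ρ}
RREF:
  r0: [   1    0    0  3/2  1/2   -1]
  r1: [   0    1    0 -1/2 -1/2    0]
  r2: [   0    0    1  1/2  1/2    1]
Fix exponent of ρ at 1, Q at 0, ℓ at 0; solve each RREF row for its pivot's exponent:
  r0: exp(ν) + (-1)·1 = 0 ⇒ exp(ν) = 1
  r1: exp(τ) + (0)·1 = 0 ⇒ exp(τ) = 0
  r2: exp(μ) + (1)·1 = 0 ⇒ exp(μ) = -1
Π_3 = ν · μ^-1 · ρ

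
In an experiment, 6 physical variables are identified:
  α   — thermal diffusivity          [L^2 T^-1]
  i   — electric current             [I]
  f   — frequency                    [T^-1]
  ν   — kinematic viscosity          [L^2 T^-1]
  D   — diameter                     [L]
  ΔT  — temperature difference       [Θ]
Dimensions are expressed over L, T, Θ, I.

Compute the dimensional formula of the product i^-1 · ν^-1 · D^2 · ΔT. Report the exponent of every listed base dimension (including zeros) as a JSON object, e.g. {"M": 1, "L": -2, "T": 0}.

{"L": 0, "T": 1, "Θ": 1, "I": -1}

Write exponents as rows L,T,Θ,I / cols α,i,f,ν,D,ΔT:
  L: [ 2  0  0  2  1  0]
  T: [-1  0 -1 -1  0  0]
  Θ: [ 0  0  0  0  0  1]
  I: [ 0  1  0  0  0  0]
  [L]: (-1)·0+(-1)·2+(2)·1+(1)·0 = 0
  [T]: (-1)·0+(-1)·-1+(2)·0+(1)·0 = 1
  [Θ]: (-1)·0+(-1)·0+(2)·0+(1)·1 = 1
  [I]: (-1)·1+(-1)·0+(2)·0+(1)·0 = -1
⇒ T Θ I^-1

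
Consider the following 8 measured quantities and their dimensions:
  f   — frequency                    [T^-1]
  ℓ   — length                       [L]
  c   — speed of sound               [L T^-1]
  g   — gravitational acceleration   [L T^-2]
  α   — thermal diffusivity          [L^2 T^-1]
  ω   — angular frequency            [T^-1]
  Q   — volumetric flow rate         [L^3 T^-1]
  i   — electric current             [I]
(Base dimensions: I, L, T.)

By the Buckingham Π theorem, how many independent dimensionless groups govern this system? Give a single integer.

5

Write exponents as rows I,L,T / cols f,ℓ,c,g,α,ω,Q,i:
  I: [ 0  0  0  0  0  0  0  1]
  L: [ 0  1  1  1  2  0  3  0]
  T: [-1  0 -1 -2 -1 -1 -1  0]
RREF → pivots at {f,ℓ,i} ⇒ r = 3
n=8, r=3 ⇒ 5 dimensionless groups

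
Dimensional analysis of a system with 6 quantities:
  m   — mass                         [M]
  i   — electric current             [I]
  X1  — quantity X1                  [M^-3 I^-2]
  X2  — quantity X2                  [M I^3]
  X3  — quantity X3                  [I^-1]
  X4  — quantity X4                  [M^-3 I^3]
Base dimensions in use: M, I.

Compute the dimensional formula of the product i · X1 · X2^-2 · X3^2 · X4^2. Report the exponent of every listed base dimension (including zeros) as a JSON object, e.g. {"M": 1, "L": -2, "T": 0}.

Exponent matrix [M,I] × [m,i,X1,X2,X3,X4]:
  M: [ 1  0 -3  1  0 -3]
  I: [ 0  1 -2  3 -1  3]
  [M]: (1)·0+(1)·-3+(-2)·1+(2)·0+(2)·-3 = -11
  [I]: (1)·1+(1)·-2+(-2)·3+(2)·-1+(2)·3 = -3
⇒ M^-11 I^-3

{"M": -11, "I": -3}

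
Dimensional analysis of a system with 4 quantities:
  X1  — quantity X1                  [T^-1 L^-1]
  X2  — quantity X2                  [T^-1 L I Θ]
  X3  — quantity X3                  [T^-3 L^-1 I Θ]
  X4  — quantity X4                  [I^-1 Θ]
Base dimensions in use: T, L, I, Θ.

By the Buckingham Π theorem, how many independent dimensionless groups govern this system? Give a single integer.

Dimensional matrix (T×L×I×Θ by X1×X2×X3×X4):
  T: [-1 -1 -3  0]
  L: [-1  1 -1  0]
  I: [ 0  1  1 -1]
  Θ: [ 0  1  1  1]
Row reduction gives pivot columns X1,X2,X4; rank = 3
n=4, r=3 ⇒ 1 dimensionless group

1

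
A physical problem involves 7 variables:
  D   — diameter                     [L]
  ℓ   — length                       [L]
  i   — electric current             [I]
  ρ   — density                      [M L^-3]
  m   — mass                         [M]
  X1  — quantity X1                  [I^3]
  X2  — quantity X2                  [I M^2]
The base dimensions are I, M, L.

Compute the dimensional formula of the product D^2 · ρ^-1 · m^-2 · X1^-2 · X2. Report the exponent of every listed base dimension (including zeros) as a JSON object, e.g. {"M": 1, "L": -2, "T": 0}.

{"I": -5, "M": -1, "L": 5}

Exponent matrix [I,M,L] × [D,ℓ,i,ρ,m,X1,X2]:
  I: [ 0  0  1  0  0  3  1]
  M: [ 0  0  0  1  1  0  2]
  L: [ 1  1  0 -3  0  0  0]
  [I]: (2)·0+(-1)·0+(-2)·0+(-2)·3+(1)·1 = -5
  [M]: (2)·0+(-1)·1+(-2)·1+(-2)·0+(1)·2 = -1
  [L]: (2)·1+(-1)·-3+(-2)·0+(-2)·0+(1)·0 = 5
⇒ I^-5 M^-1 L^5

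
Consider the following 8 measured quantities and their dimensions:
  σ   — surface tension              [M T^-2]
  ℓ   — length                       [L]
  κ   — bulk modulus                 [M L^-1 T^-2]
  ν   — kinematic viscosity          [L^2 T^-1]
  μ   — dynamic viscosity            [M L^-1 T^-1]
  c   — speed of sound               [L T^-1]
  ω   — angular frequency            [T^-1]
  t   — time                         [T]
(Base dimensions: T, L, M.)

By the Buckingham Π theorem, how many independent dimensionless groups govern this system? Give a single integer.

Exponent matrix [T,L,M] × [σ,ℓ,κ,ν,μ,c,ω,t]:
  T: [-2  0 -2 -1 -1 -1 -1  1]
  L: [ 0  1 -1  2 -1  1  0  0]
  M: [ 1  0  1  0  1  0  0  0]
Row reduction gives pivot columns σ,ℓ,ν; rank = 3
Π count = n − r = 8 − 3 = 5

5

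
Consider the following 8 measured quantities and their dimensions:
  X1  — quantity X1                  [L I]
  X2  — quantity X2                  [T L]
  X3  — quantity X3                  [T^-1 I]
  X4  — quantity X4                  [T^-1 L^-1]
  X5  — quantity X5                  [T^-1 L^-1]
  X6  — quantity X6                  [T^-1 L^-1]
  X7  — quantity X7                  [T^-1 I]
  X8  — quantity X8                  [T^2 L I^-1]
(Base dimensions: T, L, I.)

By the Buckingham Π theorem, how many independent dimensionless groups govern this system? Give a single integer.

6

Exponent matrix [T,L,I] × [X1,X2,X3,X4,X5,X6,X7,X8]:
  T: [ 0  1 -1 -1 -1 -1 -1  2]
  L: [ 1  1  0 -1 -1 -1  0  1]
  I: [ 1  0  1  0  0  0  1 -1]
RREF → pivots at {X1,X2} ⇒ r = 2
8 vars − rank 2 = 6 Π groups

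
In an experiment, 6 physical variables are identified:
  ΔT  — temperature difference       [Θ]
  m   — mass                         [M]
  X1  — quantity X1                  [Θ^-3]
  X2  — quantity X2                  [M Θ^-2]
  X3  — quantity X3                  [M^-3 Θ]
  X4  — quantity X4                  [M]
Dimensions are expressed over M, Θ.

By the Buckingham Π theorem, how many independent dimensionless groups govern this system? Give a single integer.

Exponent matrix [M,Θ] × [ΔT,m,X1,X2,X3,X4]:
  M: [ 0  1  0  1 -3  1]
  Θ: [ 1  0 -3 -2  1  0]
RREF → pivots at {ΔT,m} ⇒ r = 2
Π count = n − r = 6 − 2 = 4

4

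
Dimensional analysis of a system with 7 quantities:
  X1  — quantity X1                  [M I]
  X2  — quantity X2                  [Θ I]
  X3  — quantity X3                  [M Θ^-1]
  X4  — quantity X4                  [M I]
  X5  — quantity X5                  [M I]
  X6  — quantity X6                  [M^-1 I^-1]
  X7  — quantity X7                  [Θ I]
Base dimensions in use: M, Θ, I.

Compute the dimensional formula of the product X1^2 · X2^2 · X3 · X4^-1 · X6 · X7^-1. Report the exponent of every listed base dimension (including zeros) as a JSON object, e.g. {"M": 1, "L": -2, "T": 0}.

{"M": 1, "Θ": 0, "I": 1}

Write exponents as rows M,Θ,I / cols X1,X2,X3,X4,X5,X6,X7:
  M: [ 1  0  1  1  1 -1  0]
  Θ: [ 0  1 -1  0  0  0  1]
  I: [ 1  1  0  1  1 -1  1]
  [M]: (2)·1+(2)·0+(1)·1+(-1)·1+(1)·-1+(-1)·0 = 1
  [Θ]: (2)·0+(2)·1+(1)·-1+(-1)·0+(1)·0+(-1)·1 = 0
  [I]: (2)·1+(2)·1+(1)·0+(-1)·1+(1)·-1+(-1)·1 = 1
⇒ M I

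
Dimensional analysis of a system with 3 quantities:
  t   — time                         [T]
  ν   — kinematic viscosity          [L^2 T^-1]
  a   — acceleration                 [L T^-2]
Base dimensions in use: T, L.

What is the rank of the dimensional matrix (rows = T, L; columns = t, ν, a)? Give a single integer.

2

Exponent matrix [T,L] × [t,ν,a]:
  T: [ 1 -1 -2]
  L: [ 0  2  1]
Row reduction gives pivot columns t,ν; rank = 2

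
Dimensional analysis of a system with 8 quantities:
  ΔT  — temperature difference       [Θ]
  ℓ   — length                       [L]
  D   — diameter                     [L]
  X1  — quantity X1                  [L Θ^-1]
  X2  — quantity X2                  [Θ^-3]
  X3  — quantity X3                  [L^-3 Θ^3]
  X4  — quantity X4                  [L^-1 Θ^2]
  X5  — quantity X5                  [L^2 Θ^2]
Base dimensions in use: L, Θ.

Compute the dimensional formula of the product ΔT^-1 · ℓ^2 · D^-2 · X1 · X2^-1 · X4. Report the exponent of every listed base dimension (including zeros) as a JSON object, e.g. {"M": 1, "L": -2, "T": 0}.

{"L": 0, "Θ": 3}

Exponent matrix [L,Θ] × [ΔT,ℓ,D,X1,X2,X3,X4,X5]:
  L: [ 0  1  1  1  0 -3 -1  2]
  Θ: [ 1  0  0 -1 -3  3  2  2]
  [L]: (-1)·0+(2)·1+(-2)·1+(1)·1+(-1)·0+(1)·-1 = 0
  [Θ]: (-1)·1+(2)·0+(-2)·0+(1)·-1+(-1)·-3+(1)·2 = 3
⇒ Θ^3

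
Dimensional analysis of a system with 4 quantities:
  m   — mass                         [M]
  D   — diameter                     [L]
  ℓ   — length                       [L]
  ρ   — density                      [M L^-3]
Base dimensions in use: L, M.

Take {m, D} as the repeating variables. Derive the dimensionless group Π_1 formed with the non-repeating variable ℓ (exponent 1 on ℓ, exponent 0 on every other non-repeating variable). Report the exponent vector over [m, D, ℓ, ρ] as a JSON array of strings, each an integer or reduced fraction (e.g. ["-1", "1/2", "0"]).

["0", "-1", "1", "0"]

Exponent matrix [L,M] × [m,D,ℓ,ρ]:
  L: [ 0  1  1 -3]
  M: [ 1  0  0  1]
Echelon form has 2 nonzero rows (pivots: m,D)
Repeat: m,D; free: ℓ,ρ
RREF:
  r0: [   1    0    0    1]
  r1: [   0    1    1   -3]
Fix exponent of ℓ at 1, ρ at 0; solve each RREF row for its pivot's exponent:
  r0: exp(m) + (0)·1 = 0 ⇒ exp(m) = 0
  r1: exp(D) + (1)·1 = 0 ⇒ exp(D) = -1
Π_1 = D^-1 · ℓ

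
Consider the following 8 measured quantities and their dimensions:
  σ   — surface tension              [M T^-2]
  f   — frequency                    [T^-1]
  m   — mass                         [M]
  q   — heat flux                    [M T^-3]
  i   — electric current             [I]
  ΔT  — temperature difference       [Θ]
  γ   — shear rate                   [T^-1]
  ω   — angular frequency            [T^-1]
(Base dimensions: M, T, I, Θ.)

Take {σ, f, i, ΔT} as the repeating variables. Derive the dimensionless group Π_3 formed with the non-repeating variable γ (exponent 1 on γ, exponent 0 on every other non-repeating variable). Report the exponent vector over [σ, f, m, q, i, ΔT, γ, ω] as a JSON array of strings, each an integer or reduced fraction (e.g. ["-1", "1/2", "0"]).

Dimensional matrix (M×T×I×Θ by σ×f×m×q×i×ΔT×γ×ω):
  M: [ 1  0  1  1  0  0  0  0]
  T: [-2 -1  0 -3  0  0 -1 -1]
  I: [ 0  0  0  0  1  0  0  0]
  Θ: [ 0  0  0  0  0  1  0  0]
Row reduction gives pivot columns σ,f,i,ΔT; rank = 4
Pivot set = {σ,f,i,ΔT}, free = {m,q,γ,ω}
RREF:
  r0: [   1    0    1    1    0    0    0    0]
  r1: [   0    1   -2    1    0    0    1    1]
  r2: [   0    0    0    0    1    0    0    0]
  r3: [   0    0    0    0    0    1    0    0]
Fix exponent of γ at 1, m at 0, q at 0, ω at 0; solve each RREF row for its pivot's exponent:
  r0: exp(σ) + (0)·1 = 0 ⇒ exp(σ) = 0
  r1: exp(f) + (1)·1 = 0 ⇒ exp(f) = -1
  r2: exp(i) + (0)·1 = 0 ⇒ exp(i) = 0
  r3: exp(ΔT) + (0)·1 = 0 ⇒ exp(ΔT) = 0
Π_3 = f^-1 · γ

["0", "-1", "0", "0", "0", "0", "1", "0"]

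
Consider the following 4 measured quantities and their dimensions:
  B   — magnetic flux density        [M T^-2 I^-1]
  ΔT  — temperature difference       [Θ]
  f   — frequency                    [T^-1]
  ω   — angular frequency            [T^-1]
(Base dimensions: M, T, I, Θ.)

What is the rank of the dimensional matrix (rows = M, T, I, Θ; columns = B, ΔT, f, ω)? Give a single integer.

Dimensional matrix (M×T×I×Θ by B×ΔT×f×ω):
  M: [ 1  0  0  0]
  T: [-2  0 -1 -1]
  I: [-1  0  0  0]
  Θ: [ 0  1  0  0]
Row reduction gives pivot columns B,ΔT,f; rank = 3

3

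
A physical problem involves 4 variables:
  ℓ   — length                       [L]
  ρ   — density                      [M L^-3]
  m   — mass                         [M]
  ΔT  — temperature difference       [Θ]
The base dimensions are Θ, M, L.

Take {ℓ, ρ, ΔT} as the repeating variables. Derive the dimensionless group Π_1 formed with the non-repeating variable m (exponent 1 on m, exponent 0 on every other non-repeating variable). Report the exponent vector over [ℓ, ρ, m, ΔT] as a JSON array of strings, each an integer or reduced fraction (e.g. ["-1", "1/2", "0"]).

["-3", "-1", "1", "0"]

Write exponents as rows Θ,M,L / cols ℓ,ρ,m,ΔT:
  Θ: [ 0  0  0  1]
  M: [ 0  1  1  0]
  L: [ 1 -3  0  0]
RREF → pivots at {ℓ,ρ,ΔT} ⇒ r = 3
Pivot set = {ℓ,ρ,ΔT}, free = {m}
RREF:
  r0: [   1    0    3    0]
  r1: [   0    1    1    0]
  r2: [   0    0    0    1]
Fix exponent of m at 1; solve each RREF row for its pivot's exponent:
  r0: exp(ℓ) + (3)·1 = 0 ⇒ exp(ℓ) = -3
  r1: exp(ρ) + (1)·1 = 0 ⇒ exp(ρ) = -1
  r2: exp(ΔT) + (0)·1 = 0 ⇒ exp(ΔT) = 0
Π_1 = ℓ^-3 · ρ^-1 · m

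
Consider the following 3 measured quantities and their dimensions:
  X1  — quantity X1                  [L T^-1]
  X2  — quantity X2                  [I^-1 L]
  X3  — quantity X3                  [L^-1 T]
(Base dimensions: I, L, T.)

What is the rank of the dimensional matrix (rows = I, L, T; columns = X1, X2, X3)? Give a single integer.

Dimensional matrix (I×L×T by X1×X2×X3):
  I: [ 0 -1  0]
  L: [ 1  1 -1]
  T: [-1  0  1]
Row reduction gives pivot columns X1,X2; rank = 2

2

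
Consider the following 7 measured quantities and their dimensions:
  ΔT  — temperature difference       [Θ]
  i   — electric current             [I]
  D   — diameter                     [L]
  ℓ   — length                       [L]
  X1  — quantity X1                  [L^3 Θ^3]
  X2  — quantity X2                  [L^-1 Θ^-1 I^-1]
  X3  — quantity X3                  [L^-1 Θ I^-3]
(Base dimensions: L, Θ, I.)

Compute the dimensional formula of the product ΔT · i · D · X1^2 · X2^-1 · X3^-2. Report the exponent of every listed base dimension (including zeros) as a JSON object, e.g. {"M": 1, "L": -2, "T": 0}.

Dimensional matrix (L×Θ×I by ΔT×i×D×ℓ×X1×X2×X3):
  L: [ 0  0  1  1  3 -1 -1]
  Θ: [ 1  0  0  0  3 -1  1]
  I: [ 0  1  0  0  0 -1 -3]
  [L]: (1)·0+(1)·0+(1)·1+(2)·3+(-1)·-1+(-2)·-1 = 10
  [Θ]: (1)·1+(1)·0+(1)·0+(2)·3+(-1)·-1+(-2)·1 = 6
  [I]: (1)·0+(1)·1+(1)·0+(2)·0+(-1)·-1+(-2)·-3 = 8
⇒ L^10 Θ^6 I^8

{"L": 10, "Θ": 6, "I": 8}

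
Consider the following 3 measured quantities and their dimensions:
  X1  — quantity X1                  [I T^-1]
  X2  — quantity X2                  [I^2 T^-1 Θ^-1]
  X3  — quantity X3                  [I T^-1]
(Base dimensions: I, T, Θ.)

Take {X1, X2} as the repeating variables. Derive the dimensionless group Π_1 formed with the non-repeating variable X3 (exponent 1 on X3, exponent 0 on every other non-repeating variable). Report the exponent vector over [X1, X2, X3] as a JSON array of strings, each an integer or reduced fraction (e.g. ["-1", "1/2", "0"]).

["-1", "0", "1"]

Write exponents as rows I,T,Θ / cols X1,X2,X3:
  I: [ 1  2  1]
  T: [-1 -1 -1]
  Θ: [ 0 -1  0]
Echelon form has 2 nonzero rows (pivots: X1,X2)
Pivot set = {X1,X2}, free = {X3}
RREF:
  r0: [   1    0    1]
  r1: [   0    1    0]
  r2: [   0    0    0]
Fix exponent of X3 at 1; solve each RREF row for its pivot's exponent:
  r0: exp(X1) + (1)·1 = 0 ⇒ exp(X1) = -1
  r1: exp(X2) + (0)·1 = 0 ⇒ exp(X2) = 0
Π_1 = X1^-1 · X3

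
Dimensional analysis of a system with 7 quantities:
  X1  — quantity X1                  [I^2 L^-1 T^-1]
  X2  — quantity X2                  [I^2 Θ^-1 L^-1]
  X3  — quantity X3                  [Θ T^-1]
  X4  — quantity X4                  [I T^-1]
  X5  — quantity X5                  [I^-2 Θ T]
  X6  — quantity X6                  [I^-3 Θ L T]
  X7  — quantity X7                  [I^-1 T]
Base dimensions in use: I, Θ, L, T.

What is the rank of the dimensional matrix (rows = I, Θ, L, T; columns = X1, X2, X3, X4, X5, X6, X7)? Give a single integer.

Write exponents as rows I,Θ,L,T / cols X1,X2,X3,X4,X5,X6,X7:
  I: [ 2  2  0  1 -2 -3 -1]
  Θ: [ 0 -1  1  0  1  1  0]
  L: [-1 -1  0  0  0  1  0]
  T: [-1  0 -1 -1  1  1  1]
Row reduction gives pivot columns X1,X2,X4; rank = 3

3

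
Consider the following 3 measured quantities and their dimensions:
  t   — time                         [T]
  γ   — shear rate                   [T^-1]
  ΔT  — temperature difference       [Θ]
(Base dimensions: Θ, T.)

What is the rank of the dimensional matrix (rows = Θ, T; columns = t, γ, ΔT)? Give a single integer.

2

Dimensional matrix (Θ×T by t×γ×ΔT):
  Θ: [ 0  0  1]
  T: [ 1 -1  0]
Row reduction gives pivot columns t,ΔT; rank = 2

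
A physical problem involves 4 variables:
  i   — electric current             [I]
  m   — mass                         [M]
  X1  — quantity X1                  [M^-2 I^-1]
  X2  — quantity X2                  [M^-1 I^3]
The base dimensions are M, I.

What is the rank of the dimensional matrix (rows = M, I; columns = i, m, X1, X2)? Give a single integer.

2

Dimensional matrix (M×I by i×m×X1×X2):
  M: [ 0  1 -2 -1]
  I: [ 1  0 -1  3]
Row reduction gives pivot columns i,m; rank = 2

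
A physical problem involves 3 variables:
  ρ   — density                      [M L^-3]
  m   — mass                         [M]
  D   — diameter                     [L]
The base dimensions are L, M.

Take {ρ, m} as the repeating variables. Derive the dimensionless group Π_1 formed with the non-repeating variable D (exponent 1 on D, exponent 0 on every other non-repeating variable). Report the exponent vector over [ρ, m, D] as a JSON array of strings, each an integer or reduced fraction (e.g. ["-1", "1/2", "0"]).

["1/3", "-1/3", "1"]

Write exponents as rows L,M / cols ρ,m,D:
  L: [-3  0  1]
  M: [ 1  1  0]
Row reduction gives pivot columns ρ,m; rank = 2
Pivot set = {ρ,m}, free = {D}
RREF:
  r0: [   1    0 -1/3]
  r1: [   0    1  1/3]
Fix exponent of D at 1; solve each RREF row for its pivot's exponent:
  r0: exp(ρ) + (-1/3)·1 = 0 ⇒ exp(ρ) = 1/3
  r1: exp(m) + (1/3)·1 = 0 ⇒ exp(m) = -1/3
Π_1 = ρ^(1/3) · m^(-1/3) · D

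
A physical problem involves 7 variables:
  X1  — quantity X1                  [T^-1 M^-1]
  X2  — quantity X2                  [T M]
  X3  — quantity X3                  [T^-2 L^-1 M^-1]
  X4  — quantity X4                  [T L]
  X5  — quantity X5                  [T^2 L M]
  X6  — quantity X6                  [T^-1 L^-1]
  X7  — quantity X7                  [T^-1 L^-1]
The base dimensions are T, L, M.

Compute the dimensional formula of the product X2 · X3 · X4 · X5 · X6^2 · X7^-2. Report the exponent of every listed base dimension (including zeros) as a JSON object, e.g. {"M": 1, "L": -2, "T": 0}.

{"T": 2, "L": 1, "M": 1}

Exponent matrix [T,L,M] × [X1,X2,X3,X4,X5,X6,X7]:
  T: [-1  1 -2  1  2 -1 -1]
  L: [ 0  0 -1  1  1 -1 -1]
  M: [-1  1 -1  0  1  0  0]
  [T]: (1)·1+(1)·-2+(1)·1+(1)·2+(2)·-1+(-2)·-1 = 2
  [L]: (1)·0+(1)·-1+(1)·1+(1)·1+(2)·-1+(-2)·-1 = 1
  [M]: (1)·1+(1)·-1+(1)·0+(1)·1+(2)·0+(-2)·0 = 1
⇒ T^2 L M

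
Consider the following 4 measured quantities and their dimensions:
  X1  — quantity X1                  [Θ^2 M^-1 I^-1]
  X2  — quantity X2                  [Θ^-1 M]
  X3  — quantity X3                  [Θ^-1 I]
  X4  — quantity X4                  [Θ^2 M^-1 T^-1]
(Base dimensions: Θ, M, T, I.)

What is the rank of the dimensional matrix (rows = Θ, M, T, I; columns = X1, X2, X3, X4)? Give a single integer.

Exponent matrix [Θ,M,T,I] × [X1,X2,X3,X4]:
  Θ: [ 2 -1 -1  2]
  M: [-1  1  0 -1]
  T: [ 0  0  0 -1]
  I: [-1  0  1  0]
Echelon form has 3 nonzero rows (pivots: X1,X2,X4)

3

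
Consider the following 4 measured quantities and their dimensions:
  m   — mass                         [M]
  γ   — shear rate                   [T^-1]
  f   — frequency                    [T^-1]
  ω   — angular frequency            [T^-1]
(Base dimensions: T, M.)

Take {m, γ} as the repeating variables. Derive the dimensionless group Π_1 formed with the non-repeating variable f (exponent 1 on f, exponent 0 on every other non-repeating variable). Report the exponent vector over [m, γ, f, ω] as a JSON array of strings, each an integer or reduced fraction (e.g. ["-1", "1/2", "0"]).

["0", "-1", "1", "0"]

Dimensional matrix (T×M by m×γ×f×ω):
  T: [ 0 -1 -1 -1]
  M: [ 1  0  0  0]
Row reduction gives pivot columns m,γ; rank = 2
Repeat: m,γ; free: f,ω
RREF:
  r0: [   1    0    0    0]
  r1: [   0    1    1    1]
Fix exponent of f at 1, ω at 0; solve each RREF row for its pivot's exponent:
  r0: exp(m) + (0)·1 = 0 ⇒ exp(m) = 0
  r1: exp(γ) + (1)·1 = 0 ⇒ exp(γ) = -1
Π_1 = γ^-1 · f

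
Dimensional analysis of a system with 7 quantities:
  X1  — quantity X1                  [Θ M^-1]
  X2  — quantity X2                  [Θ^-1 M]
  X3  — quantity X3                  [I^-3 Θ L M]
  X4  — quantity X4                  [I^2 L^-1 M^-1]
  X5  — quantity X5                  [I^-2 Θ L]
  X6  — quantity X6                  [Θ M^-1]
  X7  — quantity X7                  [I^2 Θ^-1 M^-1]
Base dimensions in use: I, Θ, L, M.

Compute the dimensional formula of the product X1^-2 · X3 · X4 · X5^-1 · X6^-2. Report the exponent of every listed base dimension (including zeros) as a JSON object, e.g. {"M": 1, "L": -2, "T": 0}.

{"I": 1, "Θ": -4, "L": -1, "M": 4}

Exponent matrix [I,Θ,L,M] × [X1,X2,X3,X4,X5,X6,X7]:
  I: [ 0  0 -3  2 -2  0  2]
  Θ: [ 1 -1  1  0  1  1 -1]
  L: [ 0  0  1 -1  1  0  0]
  M: [-1  1  1 -1  0 -1 -1]
  [I]: (-2)·0+(1)·-3+(1)·2+(-1)·-2+(-2)·0 = 1
  [Θ]: (-2)·1+(1)·1+(1)·0+(-1)·1+(-2)·1 = -4
  [L]: (-2)·0+(1)·1+(1)·-1+(-1)·1+(-2)·0 = -1
  [M]: (-2)·-1+(1)·1+(1)·-1+(-1)·0+(-2)·-1 = 4
⇒ I Θ^-4 L^-1 M^4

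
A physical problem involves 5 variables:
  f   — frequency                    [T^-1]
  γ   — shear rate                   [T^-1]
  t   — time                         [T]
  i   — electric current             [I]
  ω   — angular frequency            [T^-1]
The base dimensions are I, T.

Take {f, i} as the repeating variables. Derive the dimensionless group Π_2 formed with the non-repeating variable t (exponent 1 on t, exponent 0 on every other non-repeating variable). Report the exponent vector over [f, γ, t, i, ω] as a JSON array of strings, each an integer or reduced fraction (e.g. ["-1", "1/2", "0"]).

Write exponents as rows I,T / cols f,γ,t,i,ω:
  I: [ 0  0  0  1  0]
  T: [-1 -1  1  0 -1]
Row reduction gives pivot columns f,i; rank = 2
Pivot set = {f,i}, free = {γ,t,ω}
RREF:
  r0: [   1    1   -1    0    1]
  r1: [   0    0    0    1    0]
Fix exponent of t at 1, γ at 0, ω at 0; solve each RREF row for its pivot's exponent:
  r0: exp(f) + (-1)·1 = 0 ⇒ exp(f) = 1
  r1: exp(i) + (0)·1 = 0 ⇒ exp(i) = 0
Π_2 = f · t

["1", "0", "1", "0", "0"]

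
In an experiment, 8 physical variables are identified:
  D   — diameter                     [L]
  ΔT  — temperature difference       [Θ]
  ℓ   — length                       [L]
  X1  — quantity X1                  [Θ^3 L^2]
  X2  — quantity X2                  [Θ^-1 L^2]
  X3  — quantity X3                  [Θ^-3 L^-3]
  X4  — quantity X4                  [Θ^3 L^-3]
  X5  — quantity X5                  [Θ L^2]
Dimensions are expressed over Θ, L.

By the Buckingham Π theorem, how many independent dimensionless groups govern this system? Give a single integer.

6

Write exponents as rows Θ,L / cols D,ΔT,ℓ,X1,X2,X3,X4,X5:
  Θ: [ 0  1  0  3 -1 -3  3  1]
  L: [ 1  0  1  2  2 -3 -3  2]
RREF → pivots at {D,ΔT} ⇒ r = 2
n=8, r=2 ⇒ 6 dimensionless groups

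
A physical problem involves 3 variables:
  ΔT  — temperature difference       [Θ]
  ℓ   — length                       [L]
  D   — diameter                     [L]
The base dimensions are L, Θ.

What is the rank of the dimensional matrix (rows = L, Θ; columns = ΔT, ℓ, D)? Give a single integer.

Write exponents as rows L,Θ / cols ΔT,ℓ,D:
  L: [ 0  1  1]
  Θ: [ 1  0  0]
RREF → pivots at {ΔT,ℓ} ⇒ r = 2

2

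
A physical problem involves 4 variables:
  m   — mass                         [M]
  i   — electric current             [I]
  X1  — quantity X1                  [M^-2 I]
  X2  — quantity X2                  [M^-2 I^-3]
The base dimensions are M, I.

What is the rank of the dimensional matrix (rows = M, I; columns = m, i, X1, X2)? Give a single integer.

2

Dimensional matrix (M×I by m×i×X1×X2):
  M: [ 1  0 -2 -2]
  I: [ 0  1  1 -3]
RREF → pivots at {m,i} ⇒ r = 2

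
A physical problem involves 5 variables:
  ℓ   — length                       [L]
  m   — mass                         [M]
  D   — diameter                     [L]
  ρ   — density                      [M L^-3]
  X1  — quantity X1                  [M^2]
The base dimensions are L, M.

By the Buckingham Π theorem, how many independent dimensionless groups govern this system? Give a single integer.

3

Exponent matrix [L,M] × [ℓ,m,D,ρ,X1]:
  L: [ 1  0  1 -3  0]
  M: [ 0  1  0  1  2]
Row reduction gives pivot columns ℓ,m; rank = 2
Π count = n − r = 5 − 2 = 3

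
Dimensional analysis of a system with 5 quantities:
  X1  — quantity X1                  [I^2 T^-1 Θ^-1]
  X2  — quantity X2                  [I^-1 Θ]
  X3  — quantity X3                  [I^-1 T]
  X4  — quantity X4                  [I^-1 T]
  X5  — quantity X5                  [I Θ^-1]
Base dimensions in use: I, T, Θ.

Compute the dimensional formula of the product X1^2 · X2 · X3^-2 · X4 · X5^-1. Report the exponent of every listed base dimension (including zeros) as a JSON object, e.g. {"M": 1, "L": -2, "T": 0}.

Write exponents as rows I,T,Θ / cols X1,X2,X3,X4,X5:
  I: [ 2 -1 -1 -1  1]
  T: [-1  0  1  1  0]
  Θ: [-1  1  0  0 -1]
  [I]: (2)·2+(1)·-1+(-2)·-1+(1)·-1+(-1)·1 = 3
  [T]: (2)·-1+(1)·0+(-2)·1+(1)·1+(-1)·0 = -3
  [Θ]: (2)·-1+(1)·1+(-2)·0+(1)·0+(-1)·-1 = 0
⇒ I^3 T^-3

{"I": 3, "T": -3, "Θ": 0}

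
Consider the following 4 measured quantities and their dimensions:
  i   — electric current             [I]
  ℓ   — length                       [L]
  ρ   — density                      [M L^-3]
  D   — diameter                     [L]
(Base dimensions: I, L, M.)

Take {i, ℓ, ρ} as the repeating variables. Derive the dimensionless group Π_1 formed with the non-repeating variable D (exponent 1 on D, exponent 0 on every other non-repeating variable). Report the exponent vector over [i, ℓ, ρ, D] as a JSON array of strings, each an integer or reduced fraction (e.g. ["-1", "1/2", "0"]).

Exponent matrix [I,L,M] × [i,ℓ,ρ,D]:
  I: [ 1  0  0  0]
  L: [ 0  1 -3  1]
  M: [ 0  0  1  0]
Echelon form has 3 nonzero rows (pivots: i,ℓ,ρ)
Repeat: i,ℓ,ρ; free: D
RREF:
  r0: [   1    0    0    0]
  r1: [   0    1    0    1]
  r2: [   0    0    1    0]
Fix exponent of D at 1; solve each RREF row for its pivot's exponent:
  r0: exp(i) + (0)·1 = 0 ⇒ exp(i) = 0
  r1: exp(ℓ) + (1)·1 = 0 ⇒ exp(ℓ) = -1
  r2: exp(ρ) + (0)·1 = 0 ⇒ exp(ρ) = 0
Π_1 = ℓ^-1 · D

["0", "-1", "0", "1"]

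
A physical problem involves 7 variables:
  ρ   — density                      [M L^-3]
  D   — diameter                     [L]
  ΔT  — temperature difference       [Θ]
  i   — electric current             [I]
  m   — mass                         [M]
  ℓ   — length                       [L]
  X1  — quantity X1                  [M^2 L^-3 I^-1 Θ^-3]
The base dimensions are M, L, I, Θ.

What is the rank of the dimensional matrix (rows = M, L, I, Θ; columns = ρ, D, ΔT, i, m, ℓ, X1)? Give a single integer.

Write exponents as rows M,L,I,Θ / cols ρ,D,ΔT,i,m,ℓ,X1:
  M: [ 1  0  0  0  1  0  2]
  L: [-3  1  0  0  0  1 -3]
  I: [ 0  0  0  1  0  0 -1]
  Θ: [ 0  0  1  0  0  0 -3]
Echelon form has 4 nonzero rows (pivots: ρ,D,ΔT,i)

4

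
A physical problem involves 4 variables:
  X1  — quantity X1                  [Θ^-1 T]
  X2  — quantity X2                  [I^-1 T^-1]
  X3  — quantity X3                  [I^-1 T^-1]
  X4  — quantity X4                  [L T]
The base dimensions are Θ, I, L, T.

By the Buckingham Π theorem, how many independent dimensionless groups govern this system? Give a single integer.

1

Write exponents as rows Θ,I,L,T / cols X1,X2,X3,X4:
  Θ: [-1  0  0  0]
  I: [ 0 -1 -1  0]
  L: [ 0  0  0  1]
  T: [ 1 -1 -1  1]
RREF → pivots at {X1,X2,X4} ⇒ r = 3
n=4, r=3 ⇒ 1 dimensionless group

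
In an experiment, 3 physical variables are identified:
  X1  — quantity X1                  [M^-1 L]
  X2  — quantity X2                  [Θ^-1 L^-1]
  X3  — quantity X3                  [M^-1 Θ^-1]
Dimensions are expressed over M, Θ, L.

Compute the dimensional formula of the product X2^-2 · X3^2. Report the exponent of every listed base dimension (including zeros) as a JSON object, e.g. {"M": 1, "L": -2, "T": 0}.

{"M": -2, "Θ": 0, "L": 2}

Exponent matrix [M,Θ,L] × [X1,X2,X3]:
  M: [-1  0 -1]
  Θ: [ 0 -1 -1]
  L: [ 1 -1  0]
  [M]: (-2)·0+(2)·-1 = -2
  [Θ]: (-2)·-1+(2)·-1 = 0
  [L]: (-2)·-1+(2)·0 = 2
⇒ M^-2 L^2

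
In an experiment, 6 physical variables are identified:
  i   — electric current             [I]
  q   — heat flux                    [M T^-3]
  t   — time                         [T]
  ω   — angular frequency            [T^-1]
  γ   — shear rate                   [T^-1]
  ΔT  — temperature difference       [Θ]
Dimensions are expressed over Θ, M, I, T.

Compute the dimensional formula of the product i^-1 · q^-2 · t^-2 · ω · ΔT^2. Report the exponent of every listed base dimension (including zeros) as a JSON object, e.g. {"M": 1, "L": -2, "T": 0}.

{"Θ": 2, "M": -2, "I": -1, "T": 3}

Exponent matrix [Θ,M,I,T] × [i,q,t,ω,γ,ΔT]:
  Θ: [ 0  0  0  0  0  1]
  M: [ 0  1  0  0  0  0]
  I: [ 1  0  0  0  0  0]
  T: [ 0 -3  1 -1 -1  0]
  [Θ]: (-1)·0+(-2)·0+(-2)·0+(1)·0+(2)·1 = 2
  [M]: (-1)·0+(-2)·1+(-2)·0+(1)·0+(2)·0 = -2
  [I]: (-1)·1+(-2)·0+(-2)·0+(1)·0+(2)·0 = -1
  [T]: (-1)·0+(-2)·-3+(-2)·1+(1)·-1+(2)·0 = 3
⇒ Θ^2 M^-2 I^-1 T^3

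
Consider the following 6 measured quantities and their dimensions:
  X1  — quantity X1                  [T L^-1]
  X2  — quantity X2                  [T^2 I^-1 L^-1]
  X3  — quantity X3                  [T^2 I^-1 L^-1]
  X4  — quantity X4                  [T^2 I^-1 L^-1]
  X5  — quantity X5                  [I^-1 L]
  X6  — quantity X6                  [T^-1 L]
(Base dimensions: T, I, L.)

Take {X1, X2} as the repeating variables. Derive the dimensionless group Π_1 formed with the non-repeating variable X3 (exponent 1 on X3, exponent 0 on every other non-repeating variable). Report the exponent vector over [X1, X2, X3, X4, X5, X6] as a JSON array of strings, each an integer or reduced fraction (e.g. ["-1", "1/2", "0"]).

Write exponents as rows T,I,L / cols X1,X2,X3,X4,X5,X6:
  T: [ 1  2  2  2  0 -1]
  I: [ 0 -1 -1 -1 -1  0]
  L: [-1 -1 -1 -1  1  1]
Row reduction gives pivot columns X1,X2; rank = 2
Pivot set = {X1,X2}, free = {X3,X4,X5,X6}
RREF:
  r0: [   1    0    0    0   -2   -1]
  r1: [   0    1    1    1    1    0]
  r2: [   0    0    0    0    0    0]
Fix exponent of X3 at 1, X4 at 0, X5 at 0, X6 at 0; solve each RREF row for its pivot's exponent:
  r0: exp(X1) + (0)·1 = 0 ⇒ exp(X1) = 0
  r1: exp(X2) + (1)·1 = 0 ⇒ exp(X2) = -1
Π_1 = X2^-1 · X3

["0", "-1", "1", "0", "0", "0"]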